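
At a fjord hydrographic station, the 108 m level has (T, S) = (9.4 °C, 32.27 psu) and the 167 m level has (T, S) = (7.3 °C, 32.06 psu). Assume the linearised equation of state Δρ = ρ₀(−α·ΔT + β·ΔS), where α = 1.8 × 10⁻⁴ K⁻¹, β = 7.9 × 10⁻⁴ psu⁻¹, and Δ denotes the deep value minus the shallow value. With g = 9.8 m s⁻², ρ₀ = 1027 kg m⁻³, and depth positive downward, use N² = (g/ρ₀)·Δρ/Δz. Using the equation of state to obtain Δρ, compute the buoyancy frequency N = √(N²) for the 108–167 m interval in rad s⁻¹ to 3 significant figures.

5.94 × 10⁻³ rad s⁻¹

ΔT = -2.1 K, ΔS = -0.21 psu (deep − shallow).
Δρ/ρ₀ = −αΔT + βΔS = 3.78 × 10⁻⁴ − 1.659 × 10⁻⁴ = 2.121 × 10⁻⁴, so Δρ ≈ 0.2178 kg m⁻³.
N² = (g/ρ₀)·Δρ/Δz = g·(Δρ/ρ₀)/Δz = 9.8 × 2.121 × 10⁻⁴ / 59 = 3.5230 × 10⁻⁵ s⁻².
N = √(3.5230 × 10⁻⁵) = 5.9355 × 10⁻³ rad s⁻¹ ≈ 5.94 × 10⁻³ rad s⁻¹.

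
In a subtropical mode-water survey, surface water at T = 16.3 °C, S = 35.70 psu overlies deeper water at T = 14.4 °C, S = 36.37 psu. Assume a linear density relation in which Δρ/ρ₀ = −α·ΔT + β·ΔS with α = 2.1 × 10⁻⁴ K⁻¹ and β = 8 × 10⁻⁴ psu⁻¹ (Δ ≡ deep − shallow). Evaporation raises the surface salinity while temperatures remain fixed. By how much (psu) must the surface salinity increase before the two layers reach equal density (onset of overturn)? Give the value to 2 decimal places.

1.17 psu

Neutral buoyancy requires −α(T_deep − T_surf) + β(S_deep − S_surf′) = 0.
S_surf′ = S_deep − (α/β)·ΔT = 36.37 − (2.1 × 10⁻⁴/8 × 10⁻⁴)·(-1.9) = 36.8687 psu.
Increase required: 36.8687 − 35.70 = 1.1687 psu.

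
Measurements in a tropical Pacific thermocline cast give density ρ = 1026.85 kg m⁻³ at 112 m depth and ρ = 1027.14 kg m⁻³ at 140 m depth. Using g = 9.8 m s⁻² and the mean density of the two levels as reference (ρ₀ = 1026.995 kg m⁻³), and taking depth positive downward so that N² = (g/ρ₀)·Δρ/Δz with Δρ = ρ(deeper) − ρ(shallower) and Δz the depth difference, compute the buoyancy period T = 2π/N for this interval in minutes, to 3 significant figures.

10.5 min

Δρ = 1027.14 − 1026.85 = 0.29 kg m⁻³ over Δz = 140 − 112 = 28 m.
N² = (9.8/1026.995) × (0.29/28) = 9.8832 × 10⁻⁵ s⁻².
N = √(9.8832 × 10⁻⁵) = 9.9414 × 10⁻³ rad s⁻¹, so T = 2π/N = 632.02 s = 10.534 min ≈ 10.5 min.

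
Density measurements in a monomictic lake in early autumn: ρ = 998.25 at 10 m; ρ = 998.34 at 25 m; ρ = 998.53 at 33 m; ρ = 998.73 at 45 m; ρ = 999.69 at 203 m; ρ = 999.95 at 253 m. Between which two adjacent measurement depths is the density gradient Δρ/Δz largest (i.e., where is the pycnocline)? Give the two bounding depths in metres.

Compute the density gradient over each adjacent pair:
  10–25 m: Δρ/Δz = 0.09/15 = 6.0 × 10⁻³ kg m⁻⁴
  25–33 m: Δρ/Δz = 0.19/8 = 0.024 kg m⁻⁴
  33–45 m: Δρ/Δz = 0.20/12 = 0.017 kg m⁻⁴
  45–203 m: Δρ/Δz = 0.96/158 = 6.1 × 10⁻³ kg m⁻⁴
  203–253 m: Δρ/Δz = 0.26/50 = 5.2 × 10⁻³ kg m⁻⁴
The largest gradient is in the 25–33 m interval — the pycnocline.

25–33 m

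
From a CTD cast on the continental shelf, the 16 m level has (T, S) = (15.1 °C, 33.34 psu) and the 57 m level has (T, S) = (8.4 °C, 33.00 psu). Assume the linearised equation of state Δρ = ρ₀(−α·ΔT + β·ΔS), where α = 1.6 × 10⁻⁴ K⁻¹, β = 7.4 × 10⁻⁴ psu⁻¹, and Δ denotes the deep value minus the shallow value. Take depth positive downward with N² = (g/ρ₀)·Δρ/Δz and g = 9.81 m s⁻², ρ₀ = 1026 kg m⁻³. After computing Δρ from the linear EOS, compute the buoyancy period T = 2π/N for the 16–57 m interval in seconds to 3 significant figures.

ΔT = -6.7 K, ΔS = -0.34 psu (deep − shallow).
Δρ/ρ₀ = −αΔT + βΔS = 1.072 × 10⁻³ − 2.516 × 10⁻⁴ = 8.204 × 10⁻⁴, so Δρ ≈ 0.8417 kg m⁻³.
N² = (g/ρ₀)·Δρ/Δz = g·(Δρ/ρ₀)/Δz = 9.81 × 8.204 × 10⁻⁴ / 41 = 1.9630 × 10⁻⁴ s⁻².
N = √(1.9630 × 10⁻⁴) = 0.014011 rad s⁻¹ → T = 2π/N = 448.45 s ≈ 448 s.

448 s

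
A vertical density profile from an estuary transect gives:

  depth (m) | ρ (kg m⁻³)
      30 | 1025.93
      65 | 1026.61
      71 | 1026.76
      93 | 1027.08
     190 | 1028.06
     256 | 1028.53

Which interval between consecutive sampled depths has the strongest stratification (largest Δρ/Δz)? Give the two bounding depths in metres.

Compute the density gradient over each adjacent pair:
  30–65 m: Δρ/Δz = 0.68/35 = 0.019 kg m⁻⁴
  65–71 m: Δρ/Δz = 0.15/6 = 0.025 kg m⁻⁴
  71–93 m: Δρ/Δz = 0.32/22 = 0.015 kg m⁻⁴
  93–190 m: Δρ/Δz = 0.98/97 = 0.010 kg m⁻⁴
  190–256 m: Δρ/Δz = 0.47/66 = 7.1 × 10⁻³ kg m⁻⁴
The largest gradient is in the 65–71 m interval — the pycnocline.

65–71 m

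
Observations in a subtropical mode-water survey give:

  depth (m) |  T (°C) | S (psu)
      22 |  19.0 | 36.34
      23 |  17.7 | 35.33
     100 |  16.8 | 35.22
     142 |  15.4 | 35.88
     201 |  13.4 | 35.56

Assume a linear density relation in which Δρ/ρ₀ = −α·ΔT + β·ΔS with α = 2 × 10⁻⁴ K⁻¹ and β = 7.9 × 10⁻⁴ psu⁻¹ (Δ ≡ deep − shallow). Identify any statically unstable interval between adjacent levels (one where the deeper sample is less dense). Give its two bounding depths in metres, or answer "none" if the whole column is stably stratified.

22–23 m

Evaluate Δρ/ρ₀ = −αΔT + βΔS across each adjacent pair:
  22–23 m: −αΔT+βΔS = −(2 × 10⁻⁴)(-1.3)+(7.9 × 10⁻⁴)(-1.01) = -5.4 × 10⁻⁴ → UNSTABLE
  23–100 m: −αΔT+βΔS = −(2 × 10⁻⁴)(-0.9)+(7.9 × 10⁻⁴)(-0.11) = 9.3 × 10⁻⁵ → stable
  100–142 m: −αΔT+βΔS = −(2 × 10⁻⁴)(-1.4)+(7.9 × 10⁻⁴)(+0.66) = 8.0 × 10⁻⁴ → stable
  142–201 m: −αΔT+βΔS = −(2 × 10⁻⁴)(-2.0)+(7.9 × 10⁻⁴)(-0.32) = 1.5 × 10⁻⁴ → stable
The 22–23 m interval has Δρ < 0: lighter water underlies denser water.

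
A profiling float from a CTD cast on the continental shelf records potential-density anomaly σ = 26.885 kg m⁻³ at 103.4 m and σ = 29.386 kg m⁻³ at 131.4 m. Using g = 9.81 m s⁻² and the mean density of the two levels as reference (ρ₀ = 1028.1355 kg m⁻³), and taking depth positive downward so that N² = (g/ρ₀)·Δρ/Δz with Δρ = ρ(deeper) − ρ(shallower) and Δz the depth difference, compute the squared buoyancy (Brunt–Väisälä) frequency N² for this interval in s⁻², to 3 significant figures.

Δρ = 1029.386 − 1026.885 = 2.501 kg m⁻³ over Δz = 131.4 − 103.4 = 28 m.
N² = (9.81/1028.1355) × (2.501/28) = 8.5226 × 10⁻⁴ s⁻² ≈ 8.52 × 10⁻⁴ s⁻².

8.52 × 10⁻⁴ s⁻²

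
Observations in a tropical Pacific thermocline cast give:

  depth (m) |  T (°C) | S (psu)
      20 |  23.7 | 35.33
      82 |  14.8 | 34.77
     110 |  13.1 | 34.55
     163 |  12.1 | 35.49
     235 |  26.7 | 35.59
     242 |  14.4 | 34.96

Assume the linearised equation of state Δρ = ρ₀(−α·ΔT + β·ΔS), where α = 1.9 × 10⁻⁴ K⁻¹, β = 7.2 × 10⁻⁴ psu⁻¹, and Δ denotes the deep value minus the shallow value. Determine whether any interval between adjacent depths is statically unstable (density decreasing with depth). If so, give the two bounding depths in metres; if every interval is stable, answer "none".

Evaluate Δρ/ρ₀ = −αΔT + βΔS across each adjacent pair:
  20–82 m: −αΔT+βΔS = −(1.9 × 10⁻⁴)(-8.9)+(7.2 × 10⁻⁴)(-0.56) = 1.3 × 10⁻³ → stable
  82–110 m: −αΔT+βΔS = −(1.9 × 10⁻⁴)(-1.7)+(7.2 × 10⁻⁴)(-0.22) = 1.6 × 10⁻⁴ → stable
  110–163 m: −αΔT+βΔS = −(1.9 × 10⁻⁴)(-1.0)+(7.2 × 10⁻⁴)(+0.94) = 8.7 × 10⁻⁴ → stable
  163–235 m: −αΔT+βΔS = −(1.9 × 10⁻⁴)(+14.6)+(7.2 × 10⁻⁴)(+0.10) = -2.7 × 10⁻³ → UNSTABLE
  235–242 m: −αΔT+βΔS = −(1.9 × 10⁻⁴)(-12.3)+(7.2 × 10⁻⁴)(-0.63) = 1.9 × 10⁻³ → stable
The 163–235 m interval has Δρ < 0: lighter water underlies denser water.

163–235 m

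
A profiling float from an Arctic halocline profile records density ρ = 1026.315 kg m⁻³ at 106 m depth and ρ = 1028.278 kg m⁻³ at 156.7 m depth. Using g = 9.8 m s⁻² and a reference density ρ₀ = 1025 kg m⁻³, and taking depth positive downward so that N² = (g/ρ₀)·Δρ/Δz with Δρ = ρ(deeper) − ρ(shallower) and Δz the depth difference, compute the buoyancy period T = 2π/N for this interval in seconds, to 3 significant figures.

327 s

Δρ = 1028.278 − 1026.315 = 1.963 kg m⁻³ over Δz = 156.7 − 106 = 50.7 m.
N² = (9.8/1025) × (1.963/50.7) = 3.7018 × 10⁻⁴ s⁻².
N = √(3.7018 × 10⁻⁴) = 0.019240 rad s⁻¹, so T = 2π/N = 326.57 s ≈ 327 s.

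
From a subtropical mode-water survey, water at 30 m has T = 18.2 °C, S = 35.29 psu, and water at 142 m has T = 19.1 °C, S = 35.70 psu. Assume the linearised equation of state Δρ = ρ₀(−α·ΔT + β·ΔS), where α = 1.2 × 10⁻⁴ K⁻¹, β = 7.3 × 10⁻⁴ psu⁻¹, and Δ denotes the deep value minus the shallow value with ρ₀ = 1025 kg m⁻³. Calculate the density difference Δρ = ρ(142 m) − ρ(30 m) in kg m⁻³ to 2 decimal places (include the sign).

+0.20 kg m⁻³

ΔT = +0.9 K, ΔS = +0.41 psu (deep − shallow).
Δρ/ρ₀ = −(1.2 × 10⁻⁴)(+0.9) + (7.3 × 10⁻⁴)(+0.41) = 1.913 × 10⁻⁴.
Δρ = 1025 × (1.913 × 10⁻⁴) = +0.20 kg m⁻³.
Positive Δρ: denser below, stable.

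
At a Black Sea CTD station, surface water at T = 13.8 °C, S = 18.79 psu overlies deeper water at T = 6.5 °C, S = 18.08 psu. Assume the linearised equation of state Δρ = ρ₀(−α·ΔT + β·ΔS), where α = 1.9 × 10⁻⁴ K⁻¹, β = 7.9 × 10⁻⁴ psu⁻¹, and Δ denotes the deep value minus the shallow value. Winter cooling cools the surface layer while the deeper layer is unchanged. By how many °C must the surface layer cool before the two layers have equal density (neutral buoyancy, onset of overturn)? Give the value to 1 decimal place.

4.3 °C

Neutral buoyancy requires Δρ = 0, i.e. −α(T_deep − T_surf′) + β(S_deep − S_surf) = 0.
T_surf′ = T_deep − (β/α)·ΔS = 6.5 − (7.9 × 10⁻⁴/1.9 × 10⁻⁴)·(-0.71) = 9.452 °C.
Cooling required: 13.8 − (9.452) = 4.348 °C.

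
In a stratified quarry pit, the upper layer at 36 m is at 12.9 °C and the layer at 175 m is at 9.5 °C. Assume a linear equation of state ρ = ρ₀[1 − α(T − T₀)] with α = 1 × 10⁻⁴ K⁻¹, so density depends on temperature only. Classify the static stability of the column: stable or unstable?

ΔT = 9.5 − 12.9 = -3.4 K, so Δρ/ρ₀ = −αΔT = 3.40 × 10⁻⁴.
Δρ/ρ₀ > 0, so Δρ > 0: deeper water is denser → statically stable.

stable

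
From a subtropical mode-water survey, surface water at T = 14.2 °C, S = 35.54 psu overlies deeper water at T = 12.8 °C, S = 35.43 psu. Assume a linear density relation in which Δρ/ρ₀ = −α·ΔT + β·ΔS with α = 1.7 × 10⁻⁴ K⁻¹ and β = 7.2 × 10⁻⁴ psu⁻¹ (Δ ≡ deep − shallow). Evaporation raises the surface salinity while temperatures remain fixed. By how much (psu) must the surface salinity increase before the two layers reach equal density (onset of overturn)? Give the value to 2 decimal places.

Neutral buoyancy requires −α(T_deep − T_surf) + β(S_deep − S_surf′) = 0.
S_surf′ = S_deep − (α/β)·ΔT = 35.43 − (1.7 × 10⁻⁴/7.2 × 10⁻⁴)·(-1.4) = 35.7606 psu.
Increase required: 35.7606 − 35.54 = 0.2206 psu.

0.22 psu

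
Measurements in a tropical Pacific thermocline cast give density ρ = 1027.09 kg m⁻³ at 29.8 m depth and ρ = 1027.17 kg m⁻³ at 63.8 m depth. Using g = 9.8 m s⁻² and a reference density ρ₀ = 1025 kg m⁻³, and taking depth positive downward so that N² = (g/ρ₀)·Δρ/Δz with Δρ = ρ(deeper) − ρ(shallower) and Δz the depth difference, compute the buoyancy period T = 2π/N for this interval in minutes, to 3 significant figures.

22.1 min

Δρ = 1027.17 − 1027.09 = 0.08 kg m⁻³ over Δz = 63.8 − 29.8 = 34 m.
N² = (9.8/1025) × (0.08/34) = 2.2496 × 10⁻⁵ s⁻².
N = √(2.2496 × 10⁻⁵) = 4.7430 × 10⁻³ rad s⁻¹, so T = 2π/N = 1.3247 × 10³ s = 22.078 min ≈ 22.1 min.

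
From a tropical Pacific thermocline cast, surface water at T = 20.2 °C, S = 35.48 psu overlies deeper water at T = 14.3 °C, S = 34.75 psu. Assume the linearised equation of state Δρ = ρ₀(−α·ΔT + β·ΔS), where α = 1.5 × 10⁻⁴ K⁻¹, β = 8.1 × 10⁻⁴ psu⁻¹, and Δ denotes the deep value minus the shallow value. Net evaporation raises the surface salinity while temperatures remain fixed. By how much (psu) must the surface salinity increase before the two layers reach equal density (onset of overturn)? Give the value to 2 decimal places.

Neutral buoyancy requires −α(T_deep − T_surf) + β(S_deep − S_surf′) = 0.
S_surf′ = S_deep − (α/β)·ΔT = 34.75 − (1.5 × 10⁻⁴/8.1 × 10⁻⁴)·(-5.9) = 35.8426 psu.
Increase required: 35.8426 − 35.48 = 0.3626 psu.

0.36 psu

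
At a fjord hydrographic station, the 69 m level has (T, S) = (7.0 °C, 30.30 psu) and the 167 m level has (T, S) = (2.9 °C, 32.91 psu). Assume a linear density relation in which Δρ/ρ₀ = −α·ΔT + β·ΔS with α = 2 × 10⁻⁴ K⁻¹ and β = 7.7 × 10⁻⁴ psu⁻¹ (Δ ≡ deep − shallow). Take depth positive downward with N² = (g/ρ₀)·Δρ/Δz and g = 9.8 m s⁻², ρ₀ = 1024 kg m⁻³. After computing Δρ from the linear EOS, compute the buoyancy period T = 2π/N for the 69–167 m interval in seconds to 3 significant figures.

ΔT = -4.1 K, ΔS = +2.61 psu (deep − shallow).
Δρ/ρ₀ = −αΔT + βΔS = 8.20 × 10⁻⁴ + 2.0097 × 10⁻³ = 2.8297 × 10⁻³, so Δρ ≈ 2.898 kg m⁻³.
N² = (g/ρ₀)·Δρ/Δz = g·(Δρ/ρ₀)/Δz = 9.8 × 2.8297 × 10⁻³ / 98 = 2.8297 × 10⁻⁴ s⁻².
N = √(2.8297 × 10⁻⁴) = 0.016822 rad s⁻¹ → T = 2π/N = 373.51 s ≈ 374 s.

374 s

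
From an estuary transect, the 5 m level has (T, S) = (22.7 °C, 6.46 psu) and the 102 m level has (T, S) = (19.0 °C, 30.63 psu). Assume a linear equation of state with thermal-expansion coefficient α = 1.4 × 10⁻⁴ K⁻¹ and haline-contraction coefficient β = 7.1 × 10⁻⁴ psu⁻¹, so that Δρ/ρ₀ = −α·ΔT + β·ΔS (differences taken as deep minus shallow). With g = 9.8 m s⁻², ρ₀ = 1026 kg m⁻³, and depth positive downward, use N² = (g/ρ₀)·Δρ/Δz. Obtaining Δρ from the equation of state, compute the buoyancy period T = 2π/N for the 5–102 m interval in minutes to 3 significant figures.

2.48 min

ΔT = -3.7 K, ΔS = +24.17 psu (deep − shallow).
Δρ/ρ₀ = −αΔT + βΔS = 5.18 × 10⁻⁴ + 0.0171607 = 0.0176787, so Δρ ≈ 18.14 kg m⁻³.
N² = (g/ρ₀)·Δρ/Δz = g·(Δρ/ρ₀)/Δz = 9.8 × 0.0176787 / 97 = 1.7861 × 10⁻³ s⁻².
N = √(1.7861 × 10⁻³) = 0.042262 rad s⁻¹ → T = 2π/N = 148.67 s = 2.4778 min ≈ 2.48 min.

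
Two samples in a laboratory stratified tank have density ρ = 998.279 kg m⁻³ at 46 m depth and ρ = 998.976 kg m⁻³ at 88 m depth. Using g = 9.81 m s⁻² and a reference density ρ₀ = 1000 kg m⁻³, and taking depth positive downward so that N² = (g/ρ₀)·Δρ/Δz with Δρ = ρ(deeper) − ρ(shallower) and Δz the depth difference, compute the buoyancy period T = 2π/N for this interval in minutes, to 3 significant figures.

8.21 min

Δρ = 998.976 − 998.279 = 0.697 kg m⁻³ over Δz = 88 − 46 = 42 m.
N² = (9.81/1000) × (0.697/42) = 1.6280 × 10⁻⁴ s⁻².
N = √(1.6280 × 10⁻⁴) = 0.012759 rad s⁻¹, so T = 2π/N = 492.45 s = 8.2075 min ≈ 8.21 min.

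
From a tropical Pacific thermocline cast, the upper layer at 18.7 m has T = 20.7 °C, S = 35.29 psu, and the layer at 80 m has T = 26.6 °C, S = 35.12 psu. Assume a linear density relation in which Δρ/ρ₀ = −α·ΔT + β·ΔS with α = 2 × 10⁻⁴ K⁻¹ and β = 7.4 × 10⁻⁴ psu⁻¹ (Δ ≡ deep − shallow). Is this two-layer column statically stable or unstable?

ΔT = 26.6 − 20.7 = +5.9 K and ΔS = 35.12 − 35.29 = -0.17 psu (deep − shallow).
−αΔT = -1.18 × 10⁻³; βΔS = -1.258 × 10⁻⁴; sum Δρ/ρ₀ = -1.3058 × 10⁻³.
Δρ/ρ₀ < 0, so Δρ < 0: deeper water is lighter → statically unstable; the column would overturn.

unstable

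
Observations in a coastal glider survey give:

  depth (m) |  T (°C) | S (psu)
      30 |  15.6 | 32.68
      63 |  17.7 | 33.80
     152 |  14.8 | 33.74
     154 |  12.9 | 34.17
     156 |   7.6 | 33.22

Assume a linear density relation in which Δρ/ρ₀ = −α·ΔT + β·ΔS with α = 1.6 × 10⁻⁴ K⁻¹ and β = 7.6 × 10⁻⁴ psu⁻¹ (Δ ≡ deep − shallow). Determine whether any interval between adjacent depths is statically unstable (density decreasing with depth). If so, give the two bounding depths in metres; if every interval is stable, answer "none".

none

Evaluate Δρ/ρ₀ = −αΔT + βΔS across each adjacent pair:
  30–63 m: −αΔT+βΔS = −(1.6 × 10⁻⁴)(+2.1)+(7.6 × 10⁻⁴)(+1.12) = 5.2 × 10⁻⁴ → stable
  63–152 m: −αΔT+βΔS = −(1.6 × 10⁻⁴)(-2.9)+(7.6 × 10⁻⁴)(-0.06) = 4.2 × 10⁻⁴ → stable
  152–154 m: −αΔT+βΔS = −(1.6 × 10⁻⁴)(-1.9)+(7.6 × 10⁻⁴)(+0.43) = 6.3 × 10⁻⁴ → stable
  154–156 m: −αΔT+βΔS = −(1.6 × 10⁻⁴)(-5.3)+(7.6 × 10⁻⁴)(-0.95) = 1.3 × 10⁻⁴ → stable
Every interval has Δρ > 0: the column is stably stratified throughout.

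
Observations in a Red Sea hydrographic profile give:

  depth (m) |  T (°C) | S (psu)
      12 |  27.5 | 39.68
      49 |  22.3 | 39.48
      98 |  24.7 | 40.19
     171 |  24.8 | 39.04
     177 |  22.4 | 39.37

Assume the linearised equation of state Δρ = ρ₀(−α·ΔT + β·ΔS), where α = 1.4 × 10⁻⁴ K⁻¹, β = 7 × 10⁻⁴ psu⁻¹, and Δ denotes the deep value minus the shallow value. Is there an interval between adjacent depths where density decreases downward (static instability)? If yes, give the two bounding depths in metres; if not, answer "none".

98–171 m

Evaluate Δρ/ρ₀ = −αΔT + βΔS across each adjacent pair:
  12–49 m: −αΔT+βΔS = −(1.4 × 10⁻⁴)(-5.2)+(7 × 10⁻⁴)(-0.20) = 5.9 × 10⁻⁴ → stable
  49–98 m: −αΔT+βΔS = −(1.4 × 10⁻⁴)(+2.4)+(7 × 10⁻⁴)(+0.71) = 1.6 × 10⁻⁴ → stable
  98–171 m: −αΔT+βΔS = −(1.4 × 10⁻⁴)(+0.1)+(7 × 10⁻⁴)(-1.15) = -8.2 × 10⁻⁴ → UNSTABLE
  171–177 m: −αΔT+βΔS = −(1.4 × 10⁻⁴)(-2.4)+(7 × 10⁻⁴)(+0.33) = 5.7 × 10⁻⁴ → stable
The 98–171 m interval has Δρ < 0: lighter water underlies denser water.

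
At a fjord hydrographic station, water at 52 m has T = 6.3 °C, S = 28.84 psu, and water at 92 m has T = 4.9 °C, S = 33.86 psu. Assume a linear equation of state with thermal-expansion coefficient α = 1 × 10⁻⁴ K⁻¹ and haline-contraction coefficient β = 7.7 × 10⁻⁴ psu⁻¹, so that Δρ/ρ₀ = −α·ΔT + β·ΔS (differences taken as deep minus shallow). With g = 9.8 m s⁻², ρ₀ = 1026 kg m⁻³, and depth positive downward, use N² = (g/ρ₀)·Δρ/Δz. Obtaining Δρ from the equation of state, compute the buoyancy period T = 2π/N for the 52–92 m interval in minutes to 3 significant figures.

3.34 min

ΔT = -1.4 K, ΔS = +5.02 psu (deep − shallow).
Δρ/ρ₀ = −αΔT + βΔS = 1.40 × 10⁻⁴ + 3.8654 × 10⁻³ = 4.0054 × 10⁻³, so Δρ ≈ 4.110 kg m⁻³.
N² = (g/ρ₀)·Δρ/Δz = g·(Δρ/ρ₀)/Δz = 9.8 × 4.0054 × 10⁻³ / 40 = 9.8132 × 10⁻⁴ s⁻².
N = √(9.8132 × 10⁻⁴) = 0.031326 rad s⁻¹ → T = 2π/N = 200.57 s = 3.3428 min ≈ 3.34 min.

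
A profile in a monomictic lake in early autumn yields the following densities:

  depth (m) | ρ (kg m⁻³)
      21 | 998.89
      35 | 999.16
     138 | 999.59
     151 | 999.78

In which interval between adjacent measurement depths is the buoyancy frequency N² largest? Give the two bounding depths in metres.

Compute the density gradient over each adjacent pair:
  21–35 m: Δρ/Δz = 0.27/14 = 0.019 kg m⁻⁴
  35–138 m: Δρ/Δz = 0.43/103 = 4.2 × 10⁻³ kg m⁻⁴
  138–151 m: Δρ/Δz = 0.19/13 = 0.015 kg m⁻⁴
The largest gradient is in the 21–35 m interval — the pycnocline.

21–35 m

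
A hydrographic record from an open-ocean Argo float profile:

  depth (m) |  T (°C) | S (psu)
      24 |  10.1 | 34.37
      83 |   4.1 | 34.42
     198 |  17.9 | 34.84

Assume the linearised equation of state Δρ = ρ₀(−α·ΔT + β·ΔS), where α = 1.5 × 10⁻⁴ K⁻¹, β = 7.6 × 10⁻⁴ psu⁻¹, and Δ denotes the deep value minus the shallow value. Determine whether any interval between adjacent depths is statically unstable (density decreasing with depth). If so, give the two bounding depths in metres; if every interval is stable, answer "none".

Evaluate Δρ/ρ₀ = −αΔT + βΔS across each adjacent pair:
  24–83 m: −αΔT+βΔS = −(1.5 × 10⁻⁴)(-6.0)+(7.6 × 10⁻⁴)(+0.05) = 9.4 × 10⁻⁴ → stable
  83–198 m: −αΔT+βΔS = −(1.5 × 10⁻⁴)(+13.8)+(7.6 × 10⁻⁴)(+0.42) = -1.8 × 10⁻³ → UNSTABLE
The 83–198 m interval has Δρ < 0: lighter water underlies denser water.

83–198 m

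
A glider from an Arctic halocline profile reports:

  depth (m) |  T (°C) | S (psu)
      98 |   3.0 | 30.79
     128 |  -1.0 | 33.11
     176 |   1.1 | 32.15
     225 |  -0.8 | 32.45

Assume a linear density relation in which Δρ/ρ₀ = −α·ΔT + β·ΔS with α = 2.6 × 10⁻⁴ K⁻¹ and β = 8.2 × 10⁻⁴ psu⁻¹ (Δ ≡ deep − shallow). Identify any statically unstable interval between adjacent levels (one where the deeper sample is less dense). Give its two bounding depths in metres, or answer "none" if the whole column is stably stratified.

128–176 m

Evaluate Δρ/ρ₀ = −αΔT + βΔS across each adjacent pair:
  98–128 m: −αΔT+βΔS = −(2.6 × 10⁻⁴)(-4.0)+(8.2 × 10⁻⁴)(+2.32) = 2.9 × 10⁻³ → stable
  128–176 m: −αΔT+βΔS = −(2.6 × 10⁻⁴)(+2.1)+(8.2 × 10⁻⁴)(-0.96) = -1.3 × 10⁻³ → UNSTABLE
  176–225 m: −αΔT+βΔS = −(2.6 × 10⁻⁴)(-1.9)+(8.2 × 10⁻⁴)(+0.30) = 7.4 × 10⁻⁴ → stable
The 128–176 m interval has Δρ < 0: lighter water underlies denser water.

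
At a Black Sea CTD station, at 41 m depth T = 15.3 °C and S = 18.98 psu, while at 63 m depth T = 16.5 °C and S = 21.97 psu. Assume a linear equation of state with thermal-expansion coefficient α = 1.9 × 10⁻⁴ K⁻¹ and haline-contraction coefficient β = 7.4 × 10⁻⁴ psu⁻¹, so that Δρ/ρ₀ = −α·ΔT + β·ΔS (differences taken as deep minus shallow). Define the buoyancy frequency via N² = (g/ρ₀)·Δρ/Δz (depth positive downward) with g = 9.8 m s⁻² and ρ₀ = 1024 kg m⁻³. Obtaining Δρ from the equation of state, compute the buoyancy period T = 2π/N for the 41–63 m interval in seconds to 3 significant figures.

ΔT = +1.2 K, ΔS = +2.99 psu (deep − shallow).
Δρ/ρ₀ = −αΔT + βΔS = -2.28 × 10⁻⁴ + 2.2126 × 10⁻³ = 1.9846 × 10⁻³, so Δρ ≈ 2.032 kg m⁻³.
N² = (g/ρ₀)·Δρ/Δz = g·(Δρ/ρ₀)/Δz = 9.8 × 1.9846 × 10⁻³ / 22 = 8.8405 × 10⁻⁴ s⁻².
N = √(8.8405 × 10⁻⁴) = 0.029733 rad s⁻¹ → T = 2π/N = 211.32 s ≈ 211 s.

211 s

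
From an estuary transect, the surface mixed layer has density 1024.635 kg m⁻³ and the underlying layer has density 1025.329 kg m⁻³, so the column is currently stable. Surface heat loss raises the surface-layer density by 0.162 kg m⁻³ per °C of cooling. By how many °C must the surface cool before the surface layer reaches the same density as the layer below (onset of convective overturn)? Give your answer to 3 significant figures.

Density deficit of the surface layer: 1025.329 − 1024.635 = 0.694 kg m⁻³.
Required change = 0.694 / 0.162 = 4.28 °C.

4.28 °C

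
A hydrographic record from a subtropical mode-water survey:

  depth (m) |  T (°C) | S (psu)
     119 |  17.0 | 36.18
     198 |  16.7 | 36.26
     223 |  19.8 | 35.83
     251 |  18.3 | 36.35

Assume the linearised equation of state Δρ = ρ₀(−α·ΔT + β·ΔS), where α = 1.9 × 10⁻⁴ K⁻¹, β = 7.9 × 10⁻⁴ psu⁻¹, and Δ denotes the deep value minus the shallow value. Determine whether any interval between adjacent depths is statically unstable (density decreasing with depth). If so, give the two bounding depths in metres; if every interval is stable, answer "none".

Evaluate Δρ/ρ₀ = −αΔT + βΔS across each adjacent pair:
  119–198 m: −αΔT+βΔS = −(1.9 × 10⁻⁴)(-0.3)+(7.9 × 10⁻⁴)(+0.08) = 1.2 × 10⁻⁴ → stable
  198–223 m: −αΔT+βΔS = −(1.9 × 10⁻⁴)(+3.1)+(7.9 × 10⁻⁴)(-0.43) = -9.3 × 10⁻⁴ → UNSTABLE
  223–251 m: −αΔT+βΔS = −(1.9 × 10⁻⁴)(-1.5)+(7.9 × 10⁻⁴)(+0.52) = 7.0 × 10⁻⁴ → stable
The 198–223 m interval has Δρ < 0: lighter water underlies denser water.

198–223 m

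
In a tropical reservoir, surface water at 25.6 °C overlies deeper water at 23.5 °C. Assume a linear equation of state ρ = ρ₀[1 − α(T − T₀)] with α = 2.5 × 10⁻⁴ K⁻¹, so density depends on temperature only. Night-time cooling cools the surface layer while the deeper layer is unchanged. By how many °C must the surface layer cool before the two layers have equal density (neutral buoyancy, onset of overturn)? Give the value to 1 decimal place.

2.1 °C

With temperature the only control, equal density requires T_surf′ = T_deep.
T_surf′ = 23.5 °C.
Cooling required: 25.6 − 23.5 = 2.1 °C.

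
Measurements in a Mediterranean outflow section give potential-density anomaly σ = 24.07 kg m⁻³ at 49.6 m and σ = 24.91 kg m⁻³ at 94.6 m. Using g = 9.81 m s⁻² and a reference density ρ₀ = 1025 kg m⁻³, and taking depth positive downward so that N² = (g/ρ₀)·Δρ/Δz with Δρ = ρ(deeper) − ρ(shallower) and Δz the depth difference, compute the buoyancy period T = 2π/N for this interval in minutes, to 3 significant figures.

Δρ = 1024.91 − 1024.07 = 0.84 kg m⁻³ over Δz = 94.6 − 49.6 = 45 m.
N² = (9.81/1025) × (0.84/45) = 1.7865 × 10⁻⁴ s⁻².
N = √(1.7865 × 10⁻⁴) = 0.013366 rad s⁻¹, so T = 2π/N = 470.09 s = 7.8348 min ≈ 7.83 min.
Since Δρ > 0 the layer is stably stratified.

7.83 min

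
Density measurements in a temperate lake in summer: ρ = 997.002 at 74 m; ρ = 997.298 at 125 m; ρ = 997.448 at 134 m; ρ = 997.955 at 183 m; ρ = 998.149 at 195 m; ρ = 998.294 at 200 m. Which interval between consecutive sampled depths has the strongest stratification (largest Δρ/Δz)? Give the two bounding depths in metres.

195–200 m

Compute the density gradient over each adjacent pair:
  74–125 m: Δρ/Δz = 0.296/51 = 5.8 × 10⁻³ kg m⁻⁴
  125–134 m: Δρ/Δz = 0.150/9 = 0.017 kg m⁻⁴
  134–183 m: Δρ/Δz = 0.507/49 = 0.010 kg m⁻⁴
  183–195 m: Δρ/Δz = 0.194/12 = 0.016 kg m⁻⁴
  195–200 m: Δρ/Δz = 0.145/5 = 0.029 kg m⁻⁴
The largest gradient is in the 195–200 m interval — the pycnocline.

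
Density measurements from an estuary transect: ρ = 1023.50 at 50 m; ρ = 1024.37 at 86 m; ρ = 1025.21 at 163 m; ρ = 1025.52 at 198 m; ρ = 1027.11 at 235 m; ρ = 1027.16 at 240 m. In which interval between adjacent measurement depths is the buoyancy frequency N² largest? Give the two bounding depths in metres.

198–235 m

Compute the density gradient over each adjacent pair:
  50–86 m: Δρ/Δz = 0.87/36 = 0.024 kg m⁻⁴
  86–163 m: Δρ/Δz = 0.84/77 = 0.011 kg m⁻⁴
  163–198 m: Δρ/Δz = 0.31/35 = 8.9 × 10⁻³ kg m⁻⁴
  198–235 m: Δρ/Δz = 1.59/37 = 0.043 kg m⁻⁴
  235–240 m: Δρ/Δz = 0.05/5 = 0.010 kg m⁻⁴
The largest gradient is in the 198–235 m interval — the pycnocline.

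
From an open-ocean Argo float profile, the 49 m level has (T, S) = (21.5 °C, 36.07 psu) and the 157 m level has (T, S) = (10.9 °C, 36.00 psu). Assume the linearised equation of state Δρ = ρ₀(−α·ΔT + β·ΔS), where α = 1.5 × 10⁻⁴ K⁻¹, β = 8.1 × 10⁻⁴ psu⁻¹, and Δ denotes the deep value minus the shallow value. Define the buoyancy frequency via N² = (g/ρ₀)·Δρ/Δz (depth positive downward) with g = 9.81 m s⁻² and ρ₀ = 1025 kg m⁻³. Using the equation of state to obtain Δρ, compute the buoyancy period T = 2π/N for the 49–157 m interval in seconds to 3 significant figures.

532 s

ΔT = -10.6 K, ΔS = -0.07 psu (deep − shallow).
Δρ/ρ₀ = −αΔT + βΔS = 1.59 × 10⁻³ − 5.67 × 10⁻⁵ = 1.5333 × 10⁻³, so Δρ ≈ 1.572 kg m⁻³.
N² = (g/ρ₀)·Δρ/Δz = g·(Δρ/ρ₀)/Δz = 9.81 × 1.5333 × 10⁻³ / 108 = 1.3927 × 10⁻⁴ s⁻².
N = √(1.3927 × 10⁻⁴) = 0.011801 rad s⁻¹ → T = 2π/N = 532.43 s ≈ 532 s.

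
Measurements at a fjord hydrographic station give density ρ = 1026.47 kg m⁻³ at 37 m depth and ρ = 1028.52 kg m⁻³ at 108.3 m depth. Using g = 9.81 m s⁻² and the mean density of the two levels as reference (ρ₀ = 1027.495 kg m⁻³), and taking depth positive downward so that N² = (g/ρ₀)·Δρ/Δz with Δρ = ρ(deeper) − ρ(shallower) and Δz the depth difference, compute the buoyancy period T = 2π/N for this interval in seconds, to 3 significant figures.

379 s

Δρ = 1028.52 − 1026.47 = 2.05 kg m⁻³ over Δz = 108.3 − 37 = 71.3 m.
N² = (9.81/1027.495) × (2.05/71.3) = 2.7451 × 10⁻⁴ s⁻².
N = √(2.7451 × 10⁻⁴) = 0.016568 rad s⁻¹, so T = 2π/N = 379.24 s ≈ 379 s.
N² > 0, so the interval is statically stable.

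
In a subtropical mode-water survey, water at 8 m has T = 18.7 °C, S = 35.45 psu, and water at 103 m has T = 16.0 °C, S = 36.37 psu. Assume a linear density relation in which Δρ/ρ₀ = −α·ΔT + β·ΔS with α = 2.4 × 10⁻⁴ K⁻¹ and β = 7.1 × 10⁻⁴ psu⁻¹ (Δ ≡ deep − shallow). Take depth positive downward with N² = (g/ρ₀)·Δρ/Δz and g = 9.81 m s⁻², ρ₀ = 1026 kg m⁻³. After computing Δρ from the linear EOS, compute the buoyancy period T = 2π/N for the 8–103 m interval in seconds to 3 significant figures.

ΔT = -2.7 K, ΔS = +0.92 psu (deep − shallow).
Δρ/ρ₀ = −αΔT + βΔS = 6.48 × 10⁻⁴ + 6.532 × 10⁻⁴ = 1.3012 × 10⁻³, so Δρ ≈ 1.335 kg m⁻³.
N² = (g/ρ₀)·Δρ/Δz = g·(Δρ/ρ₀)/Δz = 9.81 × 1.3012 × 10⁻³ / 95 = 1.3437 × 10⁻⁴ s⁻².
N = √(1.3437 × 10⁻⁴) = 0.011592 rad s⁻¹ → T = 2π/N = 542.03 s ≈ 542 s.

542 s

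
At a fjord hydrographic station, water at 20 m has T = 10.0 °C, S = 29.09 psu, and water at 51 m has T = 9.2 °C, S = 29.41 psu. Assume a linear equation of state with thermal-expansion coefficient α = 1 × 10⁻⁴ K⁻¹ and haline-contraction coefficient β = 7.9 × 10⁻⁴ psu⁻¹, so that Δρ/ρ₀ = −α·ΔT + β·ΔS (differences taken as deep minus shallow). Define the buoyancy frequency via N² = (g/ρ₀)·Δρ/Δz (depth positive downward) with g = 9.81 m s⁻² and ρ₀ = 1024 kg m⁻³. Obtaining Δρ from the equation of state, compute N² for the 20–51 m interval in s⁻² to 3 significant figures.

1.05 × 10⁻⁴ s⁻²

ΔT = -0.8 K, ΔS = +0.32 psu (deep − shallow).
Δρ/ρ₀ = −αΔT + βΔS = 8.00 × 10⁻⁵ + 2.528 × 10⁻⁴ = 3.328 × 10⁻⁴, so Δρ ≈ 0.3408 kg m⁻³.
N² = (g/ρ₀)·Δρ/Δz = g·(Δρ/ρ₀)/Δz = 9.81 × 3.328 × 10⁻⁴ / 31 = 1.0532 × 10⁻⁴ s⁻² ≈ 1.05 × 10⁻⁴ s⁻².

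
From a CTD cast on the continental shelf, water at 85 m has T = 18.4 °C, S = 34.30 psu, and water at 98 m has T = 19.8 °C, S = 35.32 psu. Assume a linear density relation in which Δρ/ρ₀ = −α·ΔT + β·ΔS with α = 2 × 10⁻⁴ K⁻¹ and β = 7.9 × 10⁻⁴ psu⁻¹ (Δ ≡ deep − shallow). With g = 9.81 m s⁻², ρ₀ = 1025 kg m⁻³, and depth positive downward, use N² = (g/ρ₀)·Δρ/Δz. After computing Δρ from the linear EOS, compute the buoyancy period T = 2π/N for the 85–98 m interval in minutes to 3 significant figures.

ΔT = +1.4 K, ΔS = +1.02 psu (deep − shallow).
Δρ/ρ₀ = −αΔT + βΔS = -2.80 × 10⁻⁴ + 8.058 × 10⁻⁴ = 5.258 × 10⁻⁴, so Δρ ≈ 0.5389 kg m⁻³.
N² = (g/ρ₀)·Δρ/Δz = g·(Δρ/ρ₀)/Δz = 9.81 × 5.258 × 10⁻⁴ / 13 = 3.9678 × 10⁻⁴ s⁻².
N = √(3.9678 × 10⁻⁴) = 0.019919 rad s⁻¹ → T = 2π/N = 315.44 s = 5.2573 min ≈ 5.26 min.

5.26 min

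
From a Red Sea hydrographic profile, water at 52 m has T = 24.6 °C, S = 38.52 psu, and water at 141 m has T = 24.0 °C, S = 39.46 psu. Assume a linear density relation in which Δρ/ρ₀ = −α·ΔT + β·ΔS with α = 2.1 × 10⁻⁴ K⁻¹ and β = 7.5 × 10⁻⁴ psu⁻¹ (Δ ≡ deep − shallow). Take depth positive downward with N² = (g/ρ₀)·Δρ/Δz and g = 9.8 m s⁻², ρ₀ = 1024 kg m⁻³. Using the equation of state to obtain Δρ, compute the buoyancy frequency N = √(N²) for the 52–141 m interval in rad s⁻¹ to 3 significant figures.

9.57 × 10⁻³ rad s⁻¹

ΔT = -0.6 K, ΔS = +0.94 psu (deep − shallow).
Δρ/ρ₀ = −αΔT + βΔS = 1.26 × 10⁻⁴ + 7.05 × 10⁻⁴ = 8.31 × 10⁻⁴, so Δρ ≈ 0.8509 kg m⁻³.
N² = (g/ρ₀)·Δρ/Δz = g·(Δρ/ρ₀)/Δz = 9.8 × 8.31 × 10⁻⁴ / 89 = 9.1503 × 10⁻⁵ s⁻².
N = √(9.1503 × 10⁻⁵) = 9.5657 × 10⁻³ rad s⁻¹ ≈ 9.57 × 10⁻³ rad s⁻¹.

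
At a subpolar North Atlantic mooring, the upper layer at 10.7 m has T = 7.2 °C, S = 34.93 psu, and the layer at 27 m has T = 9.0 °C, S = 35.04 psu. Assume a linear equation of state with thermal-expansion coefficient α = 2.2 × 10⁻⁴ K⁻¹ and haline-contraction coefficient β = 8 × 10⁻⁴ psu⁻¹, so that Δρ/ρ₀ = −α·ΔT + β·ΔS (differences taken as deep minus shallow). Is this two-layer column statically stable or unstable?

ΔT = 9.0 − 7.2 = +1.8 K and ΔS = 35.04 − 34.93 = +0.11 psu (deep − shallow).
−αΔT = -3.96 × 10⁻⁴; βΔS = 8.80 × 10⁻⁵; sum Δρ/ρ₀ = -3.08 × 10⁻⁴.
Δρ/ρ₀ < 0, so Δρ < 0: deeper water is lighter → statically unstable; the column would overturn.

unstable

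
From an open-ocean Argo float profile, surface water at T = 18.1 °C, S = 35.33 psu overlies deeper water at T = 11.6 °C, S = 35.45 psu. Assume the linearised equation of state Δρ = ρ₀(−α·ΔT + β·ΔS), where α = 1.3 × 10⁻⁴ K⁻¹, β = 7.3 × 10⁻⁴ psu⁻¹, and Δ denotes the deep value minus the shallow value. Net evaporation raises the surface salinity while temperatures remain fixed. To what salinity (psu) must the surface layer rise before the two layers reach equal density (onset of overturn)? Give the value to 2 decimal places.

Neutral buoyancy requires −α(T_deep − T_surf) + β(S_deep − S_surf′) = 0.
S_surf′ = S_deep − (α/β)·ΔT = 35.45 − (1.3 × 10⁻⁴/7.3 × 10⁻⁴)·(-6.5) = 36.6075 psu.
Increase required: 36.6075 − 35.33 = 1.2775 psu.

36.61 psu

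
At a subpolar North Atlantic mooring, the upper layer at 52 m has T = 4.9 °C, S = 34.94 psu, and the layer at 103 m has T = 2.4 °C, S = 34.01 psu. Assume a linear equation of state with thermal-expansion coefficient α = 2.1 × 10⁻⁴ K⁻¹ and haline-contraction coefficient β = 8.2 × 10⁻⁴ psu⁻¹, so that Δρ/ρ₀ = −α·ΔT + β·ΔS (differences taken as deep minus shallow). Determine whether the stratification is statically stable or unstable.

unstable

ΔT = 2.4 − 4.9 = -2.5 K and ΔS = 34.01 − 34.94 = -0.93 psu (deep − shallow).
−αΔT = 5.25 × 10⁻⁴; βΔS = -7.626 × 10⁻⁴; sum Δρ/ρ₀ = -2.376 × 10⁻⁴.
Δρ/ρ₀ < 0, so Δρ < 0: deeper water is lighter → statically unstable; the column would overturn.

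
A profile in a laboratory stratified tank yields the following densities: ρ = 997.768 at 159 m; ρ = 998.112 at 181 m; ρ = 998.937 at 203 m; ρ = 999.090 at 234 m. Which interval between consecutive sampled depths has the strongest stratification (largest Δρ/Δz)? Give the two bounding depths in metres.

Compute the density gradient over each adjacent pair:
  159–181 m: Δρ/Δz = 0.344/22 = 0.016 kg m⁻⁴
  181–203 m: Δρ/Δz = 0.825/22 = 0.037 kg m⁻⁴
  203–234 m: Δρ/Δz = 0.153/31 = 4.9 × 10⁻³ kg m⁻⁴
The largest gradient is in the 181–203 m interval — the pycnocline.

181–203 m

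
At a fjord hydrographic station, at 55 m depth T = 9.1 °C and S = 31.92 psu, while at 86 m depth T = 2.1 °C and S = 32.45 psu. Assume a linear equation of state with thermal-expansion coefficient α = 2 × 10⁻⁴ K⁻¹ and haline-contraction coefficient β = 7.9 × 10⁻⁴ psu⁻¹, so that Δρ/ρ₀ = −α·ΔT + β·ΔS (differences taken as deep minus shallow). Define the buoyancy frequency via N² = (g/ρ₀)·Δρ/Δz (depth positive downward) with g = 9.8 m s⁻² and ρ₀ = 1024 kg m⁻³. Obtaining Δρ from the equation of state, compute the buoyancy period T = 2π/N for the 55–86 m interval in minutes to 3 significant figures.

ΔT = -7.0 K, ΔS = +0.53 psu (deep − shallow).
Δρ/ρ₀ = −αΔT + βΔS = 1.40 × 10⁻³ + 4.187 × 10⁻⁴ = 1.8187 × 10⁻³, so Δρ ≈ 1.862 kg m⁻³.
N² = (g/ρ₀)·Δρ/Δz = g·(Δρ/ρ₀)/Δz = 9.8 × 1.8187 × 10⁻³ / 31 = 5.7494 × 10⁻⁴ s⁻².
N = √(5.7494 × 10⁻⁴) = 0.023978 rad s⁻¹ → T = 2π/N = 262.04 s = 4.3673 min ≈ 4.37 min.

4.37 min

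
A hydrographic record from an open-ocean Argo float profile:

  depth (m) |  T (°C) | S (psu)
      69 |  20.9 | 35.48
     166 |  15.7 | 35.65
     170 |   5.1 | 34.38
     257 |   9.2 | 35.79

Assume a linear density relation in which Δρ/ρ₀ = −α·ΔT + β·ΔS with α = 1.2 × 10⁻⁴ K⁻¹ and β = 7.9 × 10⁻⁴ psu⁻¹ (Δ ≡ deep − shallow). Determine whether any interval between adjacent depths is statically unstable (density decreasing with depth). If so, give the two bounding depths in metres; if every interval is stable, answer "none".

Evaluate Δρ/ρ₀ = −αΔT + βΔS across each adjacent pair:
  69–166 m: −αΔT+βΔS = −(1.2 × 10⁻⁴)(-5.2)+(7.9 × 10⁻⁴)(+0.17) = 7.6 × 10⁻⁴ → stable
  166–170 m: −αΔT+βΔS = −(1.2 × 10⁻⁴)(-10.6)+(7.9 × 10⁻⁴)(-1.27) = 2.7 × 10⁻⁴ → stable
  170–257 m: −αΔT+βΔS = −(1.2 × 10⁻⁴)(+4.1)+(7.9 × 10⁻⁴)(+1.41) = 6.2 × 10⁻⁴ → stable
Every interval has Δρ > 0: the column is stably stratified throughout.

none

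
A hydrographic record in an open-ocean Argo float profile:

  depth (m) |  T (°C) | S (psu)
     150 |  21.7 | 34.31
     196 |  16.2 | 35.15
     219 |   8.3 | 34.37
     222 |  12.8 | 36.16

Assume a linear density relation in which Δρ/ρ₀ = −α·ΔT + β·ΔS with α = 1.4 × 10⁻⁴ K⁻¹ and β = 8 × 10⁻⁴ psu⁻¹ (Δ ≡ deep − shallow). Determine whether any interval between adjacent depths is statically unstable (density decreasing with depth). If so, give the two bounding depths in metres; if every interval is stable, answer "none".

Evaluate Δρ/ρ₀ = −αΔT + βΔS across each adjacent pair:
  150–196 m: −αΔT+βΔS = −(1.4 × 10⁻⁴)(-5.5)+(8 × 10⁻⁴)(+0.84) = 1.4 × 10⁻³ → stable
  196–219 m: −αΔT+βΔS = −(1.4 × 10⁻⁴)(-7.9)+(8 × 10⁻⁴)(-0.78) = 4.8 × 10⁻⁴ → stable
  219–222 m: −αΔT+βΔS = −(1.4 × 10⁻⁴)(+4.5)+(8 × 10⁻⁴)(+1.79) = 8.0 × 10⁻⁴ → stable
Every interval has Δρ > 0: the column is stably stratified throughout.

none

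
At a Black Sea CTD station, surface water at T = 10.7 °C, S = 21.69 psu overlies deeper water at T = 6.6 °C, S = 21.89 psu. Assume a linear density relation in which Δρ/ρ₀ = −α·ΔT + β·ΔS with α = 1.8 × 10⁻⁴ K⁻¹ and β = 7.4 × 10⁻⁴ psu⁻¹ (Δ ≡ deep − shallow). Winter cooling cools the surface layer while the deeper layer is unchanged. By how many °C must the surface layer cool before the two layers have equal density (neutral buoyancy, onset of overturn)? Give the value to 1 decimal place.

Neutral buoyancy requires Δρ = 0, i.e. −α(T_deep − T_surf′) + β(S_deep − S_surf) = 0.
T_surf′ = T_deep − (β/α)·ΔS = 6.6 − (7.4 × 10⁻⁴/1.8 × 10⁻⁴)·(+0.20) = 5.778 °C.
Cooling required: 10.7 − (5.778) = 4.922 °C.

4.9 °C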